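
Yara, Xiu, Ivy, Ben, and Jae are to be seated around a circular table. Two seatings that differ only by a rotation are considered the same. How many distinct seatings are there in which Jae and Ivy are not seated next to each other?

Without the restriction there are (4)! = 24 seatings.
Those with Jae next to Ivy: fuse the pair into one unit and seat 4 units around a circle — 2·(3)! = 12.
Subtracting, 24 − 12 = 12.

12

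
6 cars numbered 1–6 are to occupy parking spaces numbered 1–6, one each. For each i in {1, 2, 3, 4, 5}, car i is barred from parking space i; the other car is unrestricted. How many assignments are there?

309

Let Aᵢ (for 1 ≤ i ≤ 5) be the placements that put car i in its forbidden parking space. Any j of these fix j positions, leaving (6−j)! ways to fill the rest, and there are C(5,j) ways to pick which j.
By inclusion–exclusion, the number of valid placements is Σ_{j=0}^{5} (−1)^j C(5,j)·(6−j)!.
Computing: 720 − 600 + 240 − 60 + 10 − 1 = 309.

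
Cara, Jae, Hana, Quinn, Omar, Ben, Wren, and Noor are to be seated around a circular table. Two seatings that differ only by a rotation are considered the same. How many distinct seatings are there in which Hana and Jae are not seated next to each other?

All circular seatings of 8 people number (7)! = 5040.
Those with Hana next to Jae: fuse the pair into one unit and seat 7 units around a circle — 2·(6)! = 1440.
Subtracting, 5040 − 1440 = 3600.

3600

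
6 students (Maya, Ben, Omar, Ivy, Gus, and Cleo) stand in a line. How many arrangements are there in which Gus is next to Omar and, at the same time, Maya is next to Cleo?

Treat {Gus,Omar} as one block (2 orders) and {Maya,Cleo} as another (2 orders).
That leaves 4 units to arrange: 2 × 2 × 4! = 4 × 24 = 96.

96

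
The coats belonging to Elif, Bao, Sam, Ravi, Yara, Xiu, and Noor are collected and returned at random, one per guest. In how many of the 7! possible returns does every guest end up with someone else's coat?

Let Aᵢ be the assignments in which guest i gets their own coat. We want the size of the complement of A₁∪…∪A_7.
By inclusion–exclusion this is Σ_{j=0}^{7} (−1)^j C(7,j)·(7−j)!.
Computing: 5040 − 5040 + 2520 − 840 + 210 − 42 + 7 − 1 = 1854.

1854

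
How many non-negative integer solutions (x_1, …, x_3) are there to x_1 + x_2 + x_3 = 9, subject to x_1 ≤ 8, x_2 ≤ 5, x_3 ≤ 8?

43

By stars and bars, unrestricted non-negative solutions to x_1+…+x_3 = 9 number C(9+2,2) = 55.
Subtract solutions that violate a single cap (substitute x_i' = x_i − (cap_i+1)): x_1 ≥ 9 gives C(2,2) = 1; x_2 ≥ 6 gives C(5,2) = 10; x_3 ≥ 9 gives C(2,2) = 1. Together 12.
No two caps can be exceeded simultaneously, so the pair terms are all 0.
By inclusion–exclusion the count is 55 − 12 + 0 = 43.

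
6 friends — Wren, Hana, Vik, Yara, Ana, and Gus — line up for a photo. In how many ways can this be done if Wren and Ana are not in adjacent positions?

Of the 6! = 720 arrangements, those with Wren and Ana adjacent number 2 × 5! = 240 (treat the pair as a block with 2 internal orders).
Complementary counting: 720 − 240 = 480.

480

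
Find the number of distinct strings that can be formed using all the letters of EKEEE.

5

EKEEE has 5 letters with E appearing 4 times.
Dividing 5! = 120 by 4! = 24 for the repeated letters gives 5.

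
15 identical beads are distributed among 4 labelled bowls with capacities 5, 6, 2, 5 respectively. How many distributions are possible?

19

By stars and bars, unrestricted non-negative solutions to x_1+…+x_4 = 15 number C(15+3,3) = 816.
Subtract solutions that violate a single cap (substitute x_i' = x_i − (cap_i+1)): x_1 ≥ 6 gives C(12,3) = 220; x_2 ≥ 7 gives C(11,3) = 165; x_3 ≥ 3 gives C(15,3) = 455; x_4 ≥ 6 gives C(12,3) = 220. Together 1060.
Add back pairs where two caps are both exceeded: 10 + 84 + 20 + 56 + 10 + 84 = 264.
Subtract triples: 0 + 0 + 1 + 0 = 1.
By inclusion–exclusion the count is 816 − 1060 + 264 − 1 = 19.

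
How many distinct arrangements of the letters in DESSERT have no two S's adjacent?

900

Total arrangements of DESSERT: 7!/(2!·2!) = 1260.
Arrangements with the S's together: treat SS as one letter, giving (6)!/(2!) = 360.
Hence 1260 − 360 = 900.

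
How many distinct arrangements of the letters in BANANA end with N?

20

Fix N in the last position and arrange the remaining 5 letters.
Those 5 letters have A appearing 3 times, giving (5)!/(3!) = 20.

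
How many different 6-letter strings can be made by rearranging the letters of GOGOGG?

The 6 letters of GOGOGG have repeats: G appearing 4 times and O appearing twice.
Dividing 6! = 720 by 4!·2! = 48 for the repeated letters gives 15.

15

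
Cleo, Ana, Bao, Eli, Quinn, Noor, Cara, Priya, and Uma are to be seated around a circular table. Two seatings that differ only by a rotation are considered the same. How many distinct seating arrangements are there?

Seat Cleo anywhere (absorbing the rotational symmetry), then permute the other 8: (8)! = 40320.

40320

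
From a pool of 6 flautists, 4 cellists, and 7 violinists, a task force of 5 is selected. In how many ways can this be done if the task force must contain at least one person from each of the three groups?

Unrestricted: C(17,5) = 6188 ways to pick any 5 of the 17.
Selections missing a whole group: no flautists → C(11,5) = 462; no cellists → C(13,5) = 1287; no violinists → C(10,5) = 252.
Add back selections omitting two groups (i.e. drawn from a single group): C(6,5) + C(4,5) + C(7,5) = 27.
By inclusion–exclusion: 6188 − 2001 + 27 = 4214.

4214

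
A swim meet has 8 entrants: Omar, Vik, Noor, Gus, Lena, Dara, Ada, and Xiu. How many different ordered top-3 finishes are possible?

This is an ordered selection of 3 from 8: P(8,3).
That gives 8 × 7 × 6 = 336.

336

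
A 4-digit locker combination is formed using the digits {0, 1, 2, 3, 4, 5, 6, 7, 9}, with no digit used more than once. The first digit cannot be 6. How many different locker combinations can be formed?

2688

The first digit has 9−1 = 8 choices (anything except 6).
The remaining 3 digits are filled from the other 8 symbols without repetition: 8 × 7 × 6 = 336.
Total: 8 × 336 = 2688.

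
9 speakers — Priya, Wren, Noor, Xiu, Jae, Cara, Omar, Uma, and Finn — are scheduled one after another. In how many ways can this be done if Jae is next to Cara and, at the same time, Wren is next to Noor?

20160

Treat {Jae,Cara} as one block (2 orders) and {Wren,Noor} as another (2 orders).
That leaves 7 units to arrange: 2 × 2 × 7! = 4 × 5040 = 20160.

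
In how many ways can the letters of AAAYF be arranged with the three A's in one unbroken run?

6

Treat the 3 copies of A as a single block. The multiset to arrange is then {AAA, F, Y}, 3 items in all.
All 3 items are distinct, so there are (3)! = 6 arrangements.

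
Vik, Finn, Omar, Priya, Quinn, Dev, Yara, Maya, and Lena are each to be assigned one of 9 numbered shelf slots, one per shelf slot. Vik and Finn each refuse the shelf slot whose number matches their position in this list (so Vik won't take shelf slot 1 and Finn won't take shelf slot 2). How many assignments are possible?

287280

Let Aᵢ (for i ∈ {1, 2}) be the placements that put person i in their forbidden shelf slot. Any j of these fix j positions, leaving (9−j)! ways to fill the rest, and there are C(2,j) ways to pick which j.
By inclusion–exclusion, the number of valid placements is Σ_{j=0}^{2} (−1)^j C(2,j)·(9−j)!.
Computing: 362880 − 80640 + 5040 = 287280.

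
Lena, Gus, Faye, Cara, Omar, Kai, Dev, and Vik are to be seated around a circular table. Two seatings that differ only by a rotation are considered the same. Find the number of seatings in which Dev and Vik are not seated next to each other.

All circular seatings of 8 people number (7)! = 5040.
Seatings with Dev beside Vik: treat them as a block with 2 internal orders, giving 2 × (6)! = 1440.
Subtracting, 5040 − 1440 = 3600.

3600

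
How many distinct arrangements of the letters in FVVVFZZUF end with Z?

1120

With the last slot taken by Z, it remains to arrange the other 8 letters (FVVVFZUF).
Those 8 letters have F appearing 3 times and V appearing 3 times, giving (8)!/(3!·3!) = 1120.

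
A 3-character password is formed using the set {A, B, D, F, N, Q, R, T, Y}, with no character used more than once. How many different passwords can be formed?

With no repetition, fill the 3 characters in order: 9 choices, then 8, down to 7.
9 × 8 × 7 = 504.

504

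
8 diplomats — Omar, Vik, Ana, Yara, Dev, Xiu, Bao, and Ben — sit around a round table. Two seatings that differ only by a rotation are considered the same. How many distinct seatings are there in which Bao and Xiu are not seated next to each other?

3600

All circular seatings of 8 people number (7)! = 5040.
Seatings with Bao beside Xiu: treat them as a block with 2 internal orders, giving 2 × (6)! = 1440.
Subtracting, 5040 − 1440 = 3600.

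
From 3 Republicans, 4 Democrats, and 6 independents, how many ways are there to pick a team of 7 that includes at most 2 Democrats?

1128

Split by how many Democrats are chosen (0 through 2).
Sum: C(4,0)·C(9,7) + C(4,1)·C(9,6) + C(4,2)·C(9,5) = 36 + 336 + 756 = 1128.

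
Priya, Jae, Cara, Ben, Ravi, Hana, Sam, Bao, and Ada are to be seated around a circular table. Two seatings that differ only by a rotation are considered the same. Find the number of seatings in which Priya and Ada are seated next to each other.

10080

Treat {Priya, Ada} as one unit (2 internal orders) and seat the resulting 8 units around the table: (7)! circular arrangements.
So 2 × (7)! = 2 × 5040 = 10080.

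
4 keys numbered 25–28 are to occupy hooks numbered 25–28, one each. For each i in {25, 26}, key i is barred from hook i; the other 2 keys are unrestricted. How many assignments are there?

Let Aᵢ (for i ∈ {25, 26}) be the placements that put key i in its forbidden hook. Any j of these fix j positions, leaving (4−j)! ways to fill the rest, and there are C(2,j) ways to pick which j.
By inclusion–exclusion, the number of valid placements is Σ_{j=0}^{2} (−1)^j C(2,j)·(4−j)!.
Computing: 24 − 12 + 2 = 14.

14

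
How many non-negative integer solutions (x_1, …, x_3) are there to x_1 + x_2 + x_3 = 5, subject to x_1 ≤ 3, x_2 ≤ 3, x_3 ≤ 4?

14

Ignoring the caps, the number of non-negative solutions to x_1+…+x_3 = 5 is C(7,2) = 21.
Subtract solutions that violate a single cap (substitute x_i' = x_i − (cap_i+1)): x_1 ≥ 4 gives C(3,2) = 3; x_2 ≥ 4 gives C(3,2) = 3; x_3 ≥ 5 gives C(2,2) = 1. Together 7.
No two caps can be exceeded simultaneously, so the pair terms are all 0.
By inclusion–exclusion the count is 21 − 7 + 0 = 14.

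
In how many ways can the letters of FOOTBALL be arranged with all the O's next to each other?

2520

Treat the 2 copies of O as a single block. The multiset to arrange is then {OO, A, B, F, L, L, T}, 7 items in all.
That gives (7)!/(2!) = 2520 arrangements.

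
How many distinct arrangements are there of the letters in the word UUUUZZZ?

35

Letter multiplicities in UUUUZZZ: U×4, Z×3.
Dividing 7! = 5040 by 4!·3! = 144 for the repeated letters gives 35.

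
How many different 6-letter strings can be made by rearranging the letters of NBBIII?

NBBIII has 6 letters with B appearing twice and I appearing 3 times.
Dividing 6! = 720 by 3!·2! = 12 for the repeated letters gives 60.

60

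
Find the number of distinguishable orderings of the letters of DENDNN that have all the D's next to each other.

Treat the 2 copies of D as a single block. The multiset to arrange is then {DD, E, N, N, N}, 5 items in all.
That gives (5)!/(3!) = 20 arrangements.

20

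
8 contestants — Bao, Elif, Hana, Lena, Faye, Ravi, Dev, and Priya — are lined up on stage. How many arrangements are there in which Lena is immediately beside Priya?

10080

Glue Lena and Priya into one block (2 internal orders), leaving 7 units to arrange in a row.
So the count is 2·(7)! = 10080.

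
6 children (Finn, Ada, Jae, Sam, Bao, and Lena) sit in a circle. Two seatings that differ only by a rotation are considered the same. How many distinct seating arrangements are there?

120

Fix one person's seat to break rotational symmetry; the remaining 5 people can be arranged in (5)! = 120 ways.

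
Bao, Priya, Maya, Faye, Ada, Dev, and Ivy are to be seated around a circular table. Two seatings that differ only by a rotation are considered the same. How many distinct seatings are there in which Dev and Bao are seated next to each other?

240

Glue Dev and Bao into a block (2 internal orders). Seating 6 units around a circle gives (5)! arrangements.
So 2 × (5)! = 2 × 120 = 240.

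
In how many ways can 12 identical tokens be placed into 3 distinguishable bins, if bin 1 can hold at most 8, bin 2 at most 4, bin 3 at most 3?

10

Without the upper bounds there are C(14,2) = 91 ways to split 12 among 3 bins.
Subtract solutions that violate a single cap (substitute x_i' = x_i − (cap_i+1)): x_1 ≥ 9 gives C(5,2) = 10; x_2 ≥ 5 gives C(9,2) = 36; x_3 ≥ 4 gives C(10,2) = 45. Together 91.
Add back pairs where two caps are both exceeded: 0 + 0 + 10 = 10.
By inclusion–exclusion the count is 91 − 91 + 10 = 10.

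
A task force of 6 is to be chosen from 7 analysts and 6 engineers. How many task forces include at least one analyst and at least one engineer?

1708

Unrestricted: C(13,6) = 1716 ways to pick any 6 of the 13.
Subtract selections that omit an entire group: no analysts → C(6,6) = 1; no engineers → C(7,6) = 7.
Both groups omitted at once is impossible, so 1716 − 8 = 1708.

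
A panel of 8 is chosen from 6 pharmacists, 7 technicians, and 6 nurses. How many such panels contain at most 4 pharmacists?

73788

Split by how many pharmacists are chosen (0 through 4).
Sum: C(6,0)·C(13,8) + C(6,1)·C(13,7) + C(6,2)·C(13,6) + C(6,3)·C(13,5) + C(6,4)·C(13,4) = 1287 + 10296 + 25740 + 25740 + 10725 = 73788.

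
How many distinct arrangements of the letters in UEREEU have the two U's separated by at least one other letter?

40

There are 6!/(3!·2!) = 60 arrangements of UEREEU in total.
Arrangements with the U's together: treat UU as one letter, giving (5)!/(3!) = 20.
Subtracting, 60 − 20 = 40 arrangements keep the U's apart.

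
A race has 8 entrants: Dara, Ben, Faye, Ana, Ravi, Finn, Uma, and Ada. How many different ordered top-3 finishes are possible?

This is an ordered selection of 3 from 8: P(8,3).
That gives 8 × 7 × 6 = 336.

336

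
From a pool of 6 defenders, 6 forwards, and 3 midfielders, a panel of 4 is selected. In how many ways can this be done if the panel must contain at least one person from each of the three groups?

Unrestricted: C(15,4) = 1365 ways to pick any 4 of the 15.
Selections missing a whole group: no defenders → C(9,4) = 126; no forwards → C(9,4) = 126; no midfielders → C(12,4) = 495.
Add back selections omitting two groups (i.e. drawn from a single group): C(6,4) + C(6,4) + C(3,4) = 30.
By inclusion–exclusion: 1365 − 747 + 30 = 648.

648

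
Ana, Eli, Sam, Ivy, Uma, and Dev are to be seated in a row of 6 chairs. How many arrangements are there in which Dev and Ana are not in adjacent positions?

There are 6! = 720 arrangements in all. If Dev and Ana are adjacent, merging them into one block gives 2·(5)! = 240 arrangements.
So 720 − 240 = 480 arrangements keep them apart.

480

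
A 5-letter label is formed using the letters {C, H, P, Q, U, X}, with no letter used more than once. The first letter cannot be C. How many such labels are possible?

600

The first letter has 6−1 = 5 choices (anything except C).
The remaining 4 letters are filled from the other 5 symbols without repetition: 5 × 4 × 3 × 2 = 120.
Total: 5 × 120 = 600.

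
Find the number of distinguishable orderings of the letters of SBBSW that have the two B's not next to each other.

Total arrangements of SBBSW: 5!/(2!·2!) = 30.
If the two B's are adjacent, glue them into one block, leaving 4 items to arrange: (4)!/(2!) = 12 ways.
Hence 30 − 12 = 18.

18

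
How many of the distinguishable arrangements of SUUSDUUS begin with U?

140

With the first slot taken by U, it remains to arrange the other 7 letters (SUSDUUS).
Those 7 letters have S appearing 3 times and U appearing 3 times, giving (7)!/(3!·3!) = 140.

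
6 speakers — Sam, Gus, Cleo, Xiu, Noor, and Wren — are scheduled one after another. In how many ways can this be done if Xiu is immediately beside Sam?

Treat {Xiu, Sam} as a single unit. There are 5 units to order, and the pair itself can be ordered 2 ways.
That gives 2 × 5! = 2 × 120 = 240.

240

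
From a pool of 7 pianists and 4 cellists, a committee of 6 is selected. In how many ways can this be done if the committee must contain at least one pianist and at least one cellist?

With no constraint there are C(11,6) = 462 possible selections.
Subtract selections that omit an entire group: no pianists → C(4,6) = 0; no cellists → C(7,6) = 7.
Both groups omitted at once is impossible, so 462 − 7 = 455.

455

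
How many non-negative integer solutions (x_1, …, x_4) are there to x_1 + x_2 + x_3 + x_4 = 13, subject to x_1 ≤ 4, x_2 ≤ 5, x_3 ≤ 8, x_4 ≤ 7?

195

By stars and bars, unrestricted non-negative solutions to x_1+…+x_4 = 13 number C(13+3,3) = 560.
Subtract solutions that violate a single cap (substitute x_i' = x_i − (cap_i+1)): x_1 ≥ 5 gives C(11,3) = 165; x_2 ≥ 6 gives C(10,3) = 120; x_3 ≥ 9 gives C(7,3) = 35; x_4 ≥ 8 gives C(8,3) = 56. Together 376.
Add back pairs where two caps are both exceeded: 10 + 0 + 1 + 0 + 0 + 0 = 11.
By inclusion–exclusion the count is 560 − 376 + 11 = 195.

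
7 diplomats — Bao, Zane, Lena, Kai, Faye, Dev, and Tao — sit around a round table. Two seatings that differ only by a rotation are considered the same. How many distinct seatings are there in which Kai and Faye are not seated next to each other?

480

Without the restriction there are (6)! = 720 seatings.
Those with Kai next to Faye: fuse the pair into one unit and seat 6 units around a circle — 2·(5)! = 240.
Subtracting, 720 − 240 = 480.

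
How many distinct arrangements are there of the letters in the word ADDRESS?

1260

The 7 letters of ADDRESS have repeats: D appearing twice and S appearing twice.
The number of distinct arrangements is 7!/(2!·2!) = 5040/4 = 1260.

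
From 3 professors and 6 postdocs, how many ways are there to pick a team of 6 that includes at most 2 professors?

64

Split by how many professors are chosen (0 through 2).
Sum: C(3,0)·C(6,6) + C(3,1)·C(6,5) + C(3,2)·C(6,4) = 1 + 18 + 45 = 64.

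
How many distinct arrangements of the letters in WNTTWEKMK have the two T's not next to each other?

There are 9!/(2!·2!·2!) = 45360 arrangements of WNTTWEKMK in total.
Arrangements with the T's together: treat TT as one letter, giving (8)!/(2!·2!) = 10080.
Subtracting, 45360 − 10080 = 35280 arrangements keep the T's apart.

35280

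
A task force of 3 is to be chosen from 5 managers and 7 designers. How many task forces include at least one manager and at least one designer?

Total 3-person selections from all 12: C(12,3) = 220.
Selections missing a whole group: no managers → C(7,3) = 35; no designers → C(5,3) = 10.
Both groups omitted at once is impossible, so 220 − 45 = 175.

175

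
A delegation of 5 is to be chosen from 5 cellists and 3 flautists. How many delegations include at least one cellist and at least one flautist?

Unrestricted: C(8,5) = 56 ways to pick any 5 of the 8.
Subtract selections that omit an entire group: no cellists → C(3,5) = 0; no flautists → C(5,5) = 1.
Both groups omitted at once is impossible, so 56 − 1 = 55.

55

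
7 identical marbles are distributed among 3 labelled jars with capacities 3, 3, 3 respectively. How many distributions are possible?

Ignoring the caps, the number of non-negative solutions to x_1+…+x_3 = 7 is C(9,2) = 36.
Subtract solutions that violate a single cap (substitute x_i' = x_i − (cap_i+1)): x_1 ≥ 4 gives C(5,2) = 10; x_2 ≥ 4 gives C(5,2) = 10; x_3 ≥ 4 gives C(5,2) = 10. Together 30.
No two caps can be exceeded simultaneously, so the pair terms are all 0.
By inclusion–exclusion the count is 36 − 30 + 0 = 6.

6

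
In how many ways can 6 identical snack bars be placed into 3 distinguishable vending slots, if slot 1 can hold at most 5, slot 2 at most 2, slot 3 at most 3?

11

By stars and bars, unrestricted non-negative solutions to x_1+…+x_3 = 6 number C(6+2,2) = 28.
Subtract solutions that violate a single cap (substitute x_i' = x_i − (cap_i+1)): x_1 ≥ 6 gives C(2,2) = 1; x_2 ≥ 3 gives C(5,2) = 10; x_3 ≥ 4 gives C(4,2) = 6. Together 17.
No two caps can be exceeded simultaneously, so the pair terms are all 0.
By inclusion–exclusion the count is 28 − 17 + 0 = 11.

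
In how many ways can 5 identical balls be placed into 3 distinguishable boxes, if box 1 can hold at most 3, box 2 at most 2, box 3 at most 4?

11

By stars and bars, unrestricted non-negative solutions to x_1+…+x_3 = 5 number C(5+2,2) = 21.
Subtract solutions that violate a single cap (substitute x_i' = x_i − (cap_i+1)): x_1 ≥ 4 gives C(3,2) = 3; x_2 ≥ 3 gives C(4,2) = 6; x_3 ≥ 5 gives C(2,2) = 1. Together 10.
No two caps can be exceeded simultaneously, so the pair terms are all 0.
By inclusion–exclusion the count is 21 − 10 + 0 = 11.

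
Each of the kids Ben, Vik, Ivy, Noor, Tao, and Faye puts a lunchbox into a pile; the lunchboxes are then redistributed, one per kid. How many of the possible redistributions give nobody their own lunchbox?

265

Count assignments avoiding every fixed point. For any j of the 6 kids fixed to their own lunchbox, the other 6−j can be arranged in (6−j)! ways.
By inclusion–exclusion this is Σ_{j=0}^{6} (−1)^j C(6,j)·(6−j)!.
Computing: 720 − 720 + 360 − 120 + 30 − 6 + 1 = 265.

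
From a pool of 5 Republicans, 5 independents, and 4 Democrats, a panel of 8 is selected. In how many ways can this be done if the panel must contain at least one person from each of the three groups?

Unrestricted: C(14,8) = 3003 ways to pick any 8 of the 14.
Selections missing a whole group: no Republicans → C(9,8) = 9; no independents → C(9,8) = 9; no Democrats → C(10,8) = 45.
Add back selections omitting two groups (i.e. drawn from a single group): C(5,8) + C(5,8) + C(4,8) = 0.
By inclusion–exclusion: 3003 − 63 + 0 = 2940.

2940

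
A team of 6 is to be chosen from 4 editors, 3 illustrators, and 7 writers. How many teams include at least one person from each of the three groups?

With no constraint there are C(14,6) = 3003 possible selections.
Subtract selections that omit an entire group: no editors → C(10,6) = 210; no illustrators → C(11,6) = 462; no writers → C(7,6) = 7.
Add back selections omitting two groups (i.e. drawn from a single group): C(4,6) + C(3,6) + C(7,6) = 7.
By inclusion–exclusion: 3003 − 679 + 7 = 2331.

2331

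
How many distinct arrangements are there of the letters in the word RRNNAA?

90

The 6 letters of RRNNAA have repeats: A appearing twice, N appearing twice, and R appearing twice.
The number of distinct arrangements is 6!/(2!·2!·2!) = 720/8 = 90.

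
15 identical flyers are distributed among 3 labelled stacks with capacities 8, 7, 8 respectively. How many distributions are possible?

Ignoring the caps, the number of non-negative solutions to x_1+…+x_3 = 15 is C(17,2) = 136.
Subtract solutions that violate a single cap (substitute x_i' = x_i − (cap_i+1)): x_1 ≥ 9 gives C(8,2) = 28; x_2 ≥ 8 gives C(9,2) = 36; x_3 ≥ 9 gives C(8,2) = 28. Together 92.
No two caps can be exceeded simultaneously, so the pair terms are all 0.
By inclusion–exclusion the count is 136 − 92 + 0 = 44.

44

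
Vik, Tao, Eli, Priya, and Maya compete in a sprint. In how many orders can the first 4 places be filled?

This is an ordered selection of 4 from 5: P(5,4).
That gives 5 × 4 × 3 × 2 = 120.

120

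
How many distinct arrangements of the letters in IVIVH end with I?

Fix I in the last position and arrange the remaining 4 letters.
Those 4 letters have V appearing twice, giving (4)!/(2!) = 12.

12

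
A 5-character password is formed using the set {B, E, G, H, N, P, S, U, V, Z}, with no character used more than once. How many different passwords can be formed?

This is a permutation of 5 out of 10: P(10,5) = 10!/5!.
10 × 9 × 8 × 7 × 6 = 30240.

30240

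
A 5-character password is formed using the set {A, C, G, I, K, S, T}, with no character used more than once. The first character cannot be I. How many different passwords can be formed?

2160

The first character has 7−1 = 6 choices (anything except I).
The remaining 4 characters are filled from the other 6 symbols without repetition: 6 × 5 × 4 × 3 = 360.
Total: 6 × 360 = 2160.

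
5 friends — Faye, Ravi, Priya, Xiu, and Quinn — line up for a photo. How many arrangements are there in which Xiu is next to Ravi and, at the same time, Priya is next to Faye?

24

Treat {Xiu,Ravi} as one block (2 orders) and {Priya,Faye} as another (2 orders).
That leaves 3 units to arrange: 2 × 2 × 3! = 4 × 6 = 24.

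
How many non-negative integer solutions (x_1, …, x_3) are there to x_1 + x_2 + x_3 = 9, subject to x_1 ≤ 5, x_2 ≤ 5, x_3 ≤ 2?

9

Ignoring the caps, the number of non-negative solutions to x_1+…+x_3 = 9 is C(11,2) = 55.
Subtract solutions that violate a single cap (substitute x_i' = x_i − (cap_i+1)): x_1 ≥ 6 gives C(5,2) = 10; x_2 ≥ 6 gives C(5,2) = 10; x_3 ≥ 3 gives C(8,2) = 28. Together 48.
Add back pairs where two caps are both exceeded: 0 + 1 + 1 = 2.
By inclusion–exclusion the count is 55 − 48 + 2 = 9.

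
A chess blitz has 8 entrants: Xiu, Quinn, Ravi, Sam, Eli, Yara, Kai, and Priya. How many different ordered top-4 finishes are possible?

This is an ordered selection of 4 from 8: P(8,4).
That gives 8 × 7 × 6 × 5 = 1680.

1680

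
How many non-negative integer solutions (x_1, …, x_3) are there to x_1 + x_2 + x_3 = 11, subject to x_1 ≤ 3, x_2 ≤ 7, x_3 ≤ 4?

Ignoring the caps, the number of non-negative solutions to x_1+…+x_3 = 11 is C(13,2) = 78.
Subtract solutions that violate a single cap (substitute x_i' = x_i − (cap_i+1)): x_1 ≥ 4 gives C(9,2) = 36; x_2 ≥ 8 gives C(5,2) = 10; x_3 ≥ 5 gives C(8,2) = 28. Together 74.
Add back pairs where two caps are both exceeded: 0 + 6 + 0 = 6.
By inclusion–exclusion the count is 78 − 74 + 6 = 10.

10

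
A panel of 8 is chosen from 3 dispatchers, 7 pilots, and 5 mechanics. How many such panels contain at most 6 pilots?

6427

Split by how many pilots are chosen (0 through 6).
Sum: C(7,0)·C(8,8) + C(7,1)·C(8,7) + C(7,2)·C(8,6) + C(7,3)·C(8,5) + C(7,4)·C(8,4) + C(7,5)·C(8,3) + C(7,6)·C(8,2) = 1 + 56 + 588 + 1960 + 2450 + 1176 + 196 = 6427.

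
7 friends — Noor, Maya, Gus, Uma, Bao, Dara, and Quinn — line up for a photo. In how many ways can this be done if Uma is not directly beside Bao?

3600

There are 7! = 5040 arrangements in all. If Uma and Bao are adjacent, merging them into one block gives 2·(6)! = 1440 arrangements.
Complementary counting: 5040 − 1440 = 3600.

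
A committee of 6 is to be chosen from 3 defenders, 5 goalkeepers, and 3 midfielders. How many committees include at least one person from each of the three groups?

405

With no constraint there are C(11,6) = 462 possible selections.
Subtract selections that omit an entire group: no defenders → C(8,6) = 28; no goalkeepers → C(6,6) = 1; no midfielders → C(8,6) = 28.
Add back selections omitting two groups (i.e. drawn from a single group): C(3,6) + C(5,6) + C(3,6) = 0.
By inclusion–exclusion: 462 − 57 + 0 = 405.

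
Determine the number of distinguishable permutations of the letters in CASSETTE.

5040

Letter multiplicities in CASSETTE: A×1, C×1, E×2, S×2, T×2.
So there are 8! / (2!·2!·2!) = 5040 distinguishable arrangements.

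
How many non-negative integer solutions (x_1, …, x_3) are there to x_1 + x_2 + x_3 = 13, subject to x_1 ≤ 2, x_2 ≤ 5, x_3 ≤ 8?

Ignoring the caps, the number of non-negative solutions to x_1+…+x_3 = 13 is C(15,2) = 105.
Subtract solutions that violate a single cap (substitute x_i' = x_i − (cap_i+1)): x_1 ≥ 3 gives C(12,2) = 66; x_2 ≥ 6 gives C(9,2) = 36; x_3 ≥ 9 gives C(6,2) = 15. Together 117.
Add back pairs where two caps are both exceeded: 15 + 3 + 0 = 18.
By inclusion–exclusion the count is 105 − 117 + 18 = 6.

6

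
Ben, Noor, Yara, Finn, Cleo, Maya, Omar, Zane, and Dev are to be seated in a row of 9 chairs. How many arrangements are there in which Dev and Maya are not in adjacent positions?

There are 9! = 362880 arrangements in all. If Dev and Maya are adjacent, merging them into one block gives 2·(8)! = 80640 arrangements.
Complementary counting: 362880 − 80640 = 282240.

282240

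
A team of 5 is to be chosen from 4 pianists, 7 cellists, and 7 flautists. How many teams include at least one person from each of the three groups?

5684

Unrestricted: C(18,5) = 8568 ways to pick any 5 of the 18.
Selections missing a whole group: no pianists → C(14,5) = 2002; no cellists → C(11,5) = 462; no flautists → C(11,5) = 462.
Add back selections omitting two groups (i.e. drawn from a single group): C(4,5) + C(7,5) + C(7,5) = 42.
By inclusion–exclusion: 8568 − 2926 + 42 = 5684.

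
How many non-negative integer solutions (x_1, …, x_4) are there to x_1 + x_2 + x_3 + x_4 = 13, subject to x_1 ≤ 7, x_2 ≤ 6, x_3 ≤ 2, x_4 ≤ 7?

118

Ignoring the caps, the number of non-negative solutions to x_1+…+x_4 = 13 is C(16,3) = 560.
Subtract solutions that violate a single cap (substitute x_i' = x_i − (cap_i+1)): x_1 ≥ 8 gives C(8,3) = 56; x_2 ≥ 7 gives C(9,3) = 84; x_3 ≥ 3 gives C(13,3) = 286; x_4 ≥ 8 gives C(8,3) = 56. Together 482.
Add back pairs where two caps are both exceeded: 0 + 10 + 0 + 20 + 0 + 10 = 40.
By inclusion–exclusion the count is 560 − 482 + 40 = 118.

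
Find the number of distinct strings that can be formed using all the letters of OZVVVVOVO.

504

OZVVVVOVO has 9 letters with O appearing 3 times and V appearing 5 times.
Dividing 9! = 362880 by 5!·3! = 720 for the repeated letters gives 504.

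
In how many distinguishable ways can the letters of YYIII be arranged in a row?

The 5 letters of YYIII have repeats: I appearing 3 times and Y appearing twice.
So there are 5! / (3!·2!) = 10 distinguishable arrangements.

10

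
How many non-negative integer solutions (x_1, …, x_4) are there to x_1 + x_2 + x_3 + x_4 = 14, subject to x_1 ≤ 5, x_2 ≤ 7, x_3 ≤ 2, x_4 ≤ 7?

81

By stars and bars, unrestricted non-negative solutions to x_1+…+x_4 = 14 number C(14+3,3) = 680.
Subtract solutions that violate a single cap (substitute x_i' = x_i − (cap_i+1)): x_1 ≥ 6 gives C(11,3) = 165; x_2 ≥ 8 gives C(9,3) = 84; x_3 ≥ 3 gives C(14,3) = 364; x_4 ≥ 8 gives C(9,3) = 84. Together 697.
Add back pairs where two caps are both exceeded: 1 + 56 + 1 + 20 + 0 + 20 = 98.
By inclusion–exclusion the count is 680 − 697 + 98 = 81.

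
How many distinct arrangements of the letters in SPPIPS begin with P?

30

With the first slot taken by P, it remains to arrange the other 5 letters (SPIPS).
Those 5 letters have P appearing twice and S appearing twice, giving (5)!/(2!·2!) = 30.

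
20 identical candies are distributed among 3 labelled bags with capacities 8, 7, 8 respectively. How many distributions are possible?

10

Without the upper bounds there are C(22,2) = 231 ways to split 20 among 3 bags.
Subtract solutions that violate a single cap (substitute x_i' = x_i − (cap_i+1)): x_1 ≥ 9 gives C(13,2) = 78; x_2 ≥ 8 gives C(14,2) = 91; x_3 ≥ 9 gives C(13,2) = 78. Together 247.
Add back pairs where two caps are both exceeded: 10 + 6 + 10 = 26.
By inclusion–exclusion the count is 231 − 247 + 26 = 10.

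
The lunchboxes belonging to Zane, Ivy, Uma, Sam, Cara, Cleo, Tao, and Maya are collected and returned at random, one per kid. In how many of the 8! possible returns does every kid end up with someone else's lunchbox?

14833

Count assignments avoiding every fixed point. For any j of the 8 kids fixed to their own lunchbox, the other 8−j can be arranged in (8−j)! ways.
By inclusion–exclusion this is Σ_{j=0}^{8} (−1)^j C(8,j)·(8−j)!.
Computing: 40320 − 40320 + 20160 − 6720 + 1680 − 336 + 56 − 8 + 1 = 14833.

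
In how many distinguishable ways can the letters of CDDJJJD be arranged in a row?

140

Letter multiplicities in CDDJJJD: C×1, D×3, J×3.
So there are 7! / (3!·3!) = 140 distinguishable arrangements.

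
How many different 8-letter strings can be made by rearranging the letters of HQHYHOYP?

The 8 letters of HQHYHOYP have repeats: H appearing 3 times and Y appearing twice.
Dividing 8! = 40320 by 3!·2! = 12 for the repeated letters gives 3360.

3360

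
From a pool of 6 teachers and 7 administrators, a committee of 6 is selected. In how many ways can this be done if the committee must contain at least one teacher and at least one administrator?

Total 6-person selections from all 13: C(13,6) = 1716.
Selections missing a whole group: no teachers → C(7,6) = 7; no administrators → C(6,6) = 1.
Both groups omitted at once is impossible, so 1716 − 8 = 1708.

1708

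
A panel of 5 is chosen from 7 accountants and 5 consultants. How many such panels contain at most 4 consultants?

791

Split by how many consultants are chosen (0 through 4).
Sum: C(5,0)·C(7,5) + C(5,1)·C(7,4) + C(5,2)·C(7,3) + C(5,3)·C(7,2) + C(5,4)·C(7,1) = 21 + 175 + 350 + 210 + 35 = 791.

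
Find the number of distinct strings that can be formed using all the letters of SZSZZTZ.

105

The 7 letters of SZSZZTZ have repeats: S appearing twice and Z appearing 4 times.
So there are 7! / (4!·2!) = 105 distinguishable arrangements.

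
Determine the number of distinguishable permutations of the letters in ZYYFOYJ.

840

Letter multiplicities in ZYYFOYJ: F×1, J×1, O×1, Y×3, Z×1.
Dividing 7! = 5040 by 3! = 6 for the repeated letters gives 840.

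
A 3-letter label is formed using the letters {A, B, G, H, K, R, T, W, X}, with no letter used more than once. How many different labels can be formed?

With no repetition, fill the 3 letters in order: 9 choices, then 8, down to 7.
9 × 8 × 7 = 504.

504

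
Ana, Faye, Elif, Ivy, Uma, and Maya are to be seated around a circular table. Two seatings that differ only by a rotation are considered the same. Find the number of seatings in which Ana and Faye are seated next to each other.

Glue Ana and Faye into a block (2 internal orders). Seating 5 units around a circle gives (4)! arrangements.
So 2 × (4)! = 2 × 24 = 48.

48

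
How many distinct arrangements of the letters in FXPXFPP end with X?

60

With the last slot taken by X, it remains to arrange the other 6 letters (FPXFPP).
Those 6 letters have F appearing twice and P appearing 3 times, giving (6)!/(3!·2!) = 60.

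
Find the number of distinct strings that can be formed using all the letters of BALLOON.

1260

Letter multiplicities in BALLOON: A×1, B×1, L×2, N×1, O×2.
Dividing 7! = 5040 by 2!·2! = 4 for the repeated letters gives 1260.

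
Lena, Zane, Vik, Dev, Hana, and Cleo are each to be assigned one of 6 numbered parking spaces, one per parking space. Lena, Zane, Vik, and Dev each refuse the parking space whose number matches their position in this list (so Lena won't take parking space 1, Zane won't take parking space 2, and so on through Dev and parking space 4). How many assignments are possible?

Let Aᵢ (for 1 ≤ i ≤ 4) be the placements that put person i in their forbidden parking space. Any j of these fix j positions, leaving (6−j)! ways to fill the rest, and there are C(4,j) ways to pick which j.
By inclusion–exclusion, the number of valid placements is Σ_{j=0}^{4} (−1)^j C(4,j)·(6−j)!.
Computing: 720 − 480 + 144 − 24 + 2 = 362.

362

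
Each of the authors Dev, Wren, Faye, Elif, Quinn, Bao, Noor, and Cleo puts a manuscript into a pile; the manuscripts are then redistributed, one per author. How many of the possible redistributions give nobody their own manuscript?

14833

Count assignments avoiding every fixed point. For any j of the 8 authors fixed to their own manuscript, the other 8−j can be arranged in (8−j)! ways.
By inclusion–exclusion this is Σ_{j=0}^{8} (−1)^j C(8,j)·(8−j)!.
Computing: 40320 − 40320 + 20160 − 6720 + 1680 − 336 + 56 − 8 + 1 = 14833.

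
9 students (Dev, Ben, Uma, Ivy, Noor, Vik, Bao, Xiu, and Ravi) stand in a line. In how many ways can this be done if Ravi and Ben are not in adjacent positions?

282240

Of the 9! = 362880 arrangements, those with Ravi and Ben adjacent number 2 × 8! = 80640 (treat the pair as a block with 2 internal orders).
Complementary counting: 362880 − 80640 = 282240.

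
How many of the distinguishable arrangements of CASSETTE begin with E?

With the first slot taken by E, it remains to arrange the other 7 letters (CASSTTE).
Those 7 letters have S appearing twice and T appearing twice, giving (7)!/(2!·2!) = 1260.

1260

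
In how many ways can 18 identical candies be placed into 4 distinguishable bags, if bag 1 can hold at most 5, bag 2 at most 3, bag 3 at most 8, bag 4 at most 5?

20

Ignoring the caps, the number of non-negative solutions to x_1+…+x_4 = 18 is C(21,3) = 1330.
Subtract solutions that violate a single cap (substitute x_i' = x_i − (cap_i+1)): x_1 ≥ 6 gives C(15,3) = 455; x_2 ≥ 4 gives C(17,3) = 680; x_3 ≥ 9 gives C(12,3) = 220; x_4 ≥ 6 gives C(15,3) = 455. Together 1810.
Add back pairs where two caps are both exceeded: 165 + 20 + 84 + 56 + 165 + 20 = 510.
Subtract triples: 0 + 10 + 0 + 0 = 10.
By inclusion–exclusion the count is 1330 − 1810 + 510 − 10 = 20.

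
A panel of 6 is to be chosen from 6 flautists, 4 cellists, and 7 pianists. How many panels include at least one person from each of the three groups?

9996

With no constraint there are C(17,6) = 12376 possible selections.
Selections missing a whole group: no flautists → C(11,6) = 462; no cellists → C(13,6) = 1716; no pianists → C(10,6) = 210.
Add back selections omitting two groups (i.e. drawn from a single group): C(6,6) + C(4,6) + C(7,6) = 8.
By inclusion–exclusion: 12376 − 2388 + 8 = 9996.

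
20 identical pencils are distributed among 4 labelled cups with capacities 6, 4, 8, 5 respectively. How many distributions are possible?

By stars and bars, unrestricted non-negative solutions to x_1+…+x_4 = 20 number C(20+3,3) = 1771.
Subtract solutions that violate a single cap (substitute x_i' = x_i − (cap_i+1)): x_1 ≥ 7 gives C(16,3) = 560; x_2 ≥ 5 gives C(18,3) = 816; x_3 ≥ 9 gives C(14,3) = 364; x_4 ≥ 6 gives C(17,3) = 680. Together 2420.
Add back pairs where two caps are both exceeded: 165 + 35 + 120 + 84 + 220 + 56 = 680.
Subtract triples: 0 + 10 + 0 + 1 = 11.
By inclusion–exclusion the count is 1771 − 2420 + 680 − 11 = 20.

20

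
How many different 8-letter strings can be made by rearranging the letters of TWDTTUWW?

The 8 letters of TWDTTUWW have repeats: T appearing 3 times and W appearing 3 times.
The number of distinct arrangements is 8!/(3!·3!) = 40320/36 = 1120.

1120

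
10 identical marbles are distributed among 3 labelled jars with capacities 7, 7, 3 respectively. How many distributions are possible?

Ignoring the caps, the number of non-negative solutions to x_1+…+x_3 = 10 is C(12,2) = 66.
Subtract solutions that violate a single cap (substitute x_i' = x_i − (cap_i+1)): x_1 ≥ 8 gives C(4,2) = 6; x_2 ≥ 8 gives C(4,2) = 6; x_3 ≥ 4 gives C(8,2) = 28. Together 40.
No two caps can be exceeded simultaneously, so the pair terms are all 0.
By inclusion–exclusion the count is 66 − 40 + 0 = 26.

26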